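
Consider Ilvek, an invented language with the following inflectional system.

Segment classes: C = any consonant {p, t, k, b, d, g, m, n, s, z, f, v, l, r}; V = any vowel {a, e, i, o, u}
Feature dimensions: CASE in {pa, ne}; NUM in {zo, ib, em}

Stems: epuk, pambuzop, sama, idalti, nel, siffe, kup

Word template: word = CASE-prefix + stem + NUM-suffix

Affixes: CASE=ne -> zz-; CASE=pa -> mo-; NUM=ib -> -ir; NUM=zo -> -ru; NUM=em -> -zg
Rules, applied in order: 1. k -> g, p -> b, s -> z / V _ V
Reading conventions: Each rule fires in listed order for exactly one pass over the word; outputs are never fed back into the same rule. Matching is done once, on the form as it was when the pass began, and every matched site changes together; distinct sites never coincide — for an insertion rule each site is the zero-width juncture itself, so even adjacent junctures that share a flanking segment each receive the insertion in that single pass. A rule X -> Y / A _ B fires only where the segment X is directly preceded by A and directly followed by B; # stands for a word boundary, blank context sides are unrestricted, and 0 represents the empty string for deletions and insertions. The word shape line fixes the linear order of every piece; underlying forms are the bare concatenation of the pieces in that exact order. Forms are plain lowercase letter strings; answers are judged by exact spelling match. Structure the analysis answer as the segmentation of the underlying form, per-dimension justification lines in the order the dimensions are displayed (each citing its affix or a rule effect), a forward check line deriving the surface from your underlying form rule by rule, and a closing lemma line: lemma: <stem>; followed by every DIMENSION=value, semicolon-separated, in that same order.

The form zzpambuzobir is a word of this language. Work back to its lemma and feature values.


underlying: zz-pambuzop-ir
CASE=ne - signalled by the affix zz-
NUM=ib - signalled by the affix -ir
check: zzpambuzopir -> zzpambuzobir
lemma: pambuzop; CASE=ne; NUM=ib


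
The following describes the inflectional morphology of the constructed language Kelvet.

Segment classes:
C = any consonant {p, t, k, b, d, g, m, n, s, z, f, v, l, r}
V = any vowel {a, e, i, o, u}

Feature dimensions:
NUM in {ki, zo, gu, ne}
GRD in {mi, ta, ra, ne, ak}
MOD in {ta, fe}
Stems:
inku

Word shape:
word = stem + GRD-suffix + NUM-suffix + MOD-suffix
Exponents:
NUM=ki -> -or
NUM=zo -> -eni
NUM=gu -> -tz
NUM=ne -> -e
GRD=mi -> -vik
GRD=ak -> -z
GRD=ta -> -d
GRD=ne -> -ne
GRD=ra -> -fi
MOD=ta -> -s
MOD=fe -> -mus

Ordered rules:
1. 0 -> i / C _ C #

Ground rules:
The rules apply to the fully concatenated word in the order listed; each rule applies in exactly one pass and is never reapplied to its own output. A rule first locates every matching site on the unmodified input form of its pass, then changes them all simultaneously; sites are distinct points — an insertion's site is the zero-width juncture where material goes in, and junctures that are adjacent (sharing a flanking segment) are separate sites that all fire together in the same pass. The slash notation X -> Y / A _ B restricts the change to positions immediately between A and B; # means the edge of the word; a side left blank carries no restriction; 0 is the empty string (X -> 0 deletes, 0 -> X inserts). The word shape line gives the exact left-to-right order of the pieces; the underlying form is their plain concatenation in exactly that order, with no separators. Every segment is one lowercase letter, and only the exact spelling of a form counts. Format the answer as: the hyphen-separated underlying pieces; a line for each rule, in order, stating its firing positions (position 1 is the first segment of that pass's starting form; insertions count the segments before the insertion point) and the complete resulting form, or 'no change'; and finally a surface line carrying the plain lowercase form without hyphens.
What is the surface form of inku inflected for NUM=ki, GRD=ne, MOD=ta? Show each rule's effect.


underlying: inku-ne-or-s
1. 0 -> i / C _ C #: inserts after position(s) 8: inkuneoris
surface: inkuneoris


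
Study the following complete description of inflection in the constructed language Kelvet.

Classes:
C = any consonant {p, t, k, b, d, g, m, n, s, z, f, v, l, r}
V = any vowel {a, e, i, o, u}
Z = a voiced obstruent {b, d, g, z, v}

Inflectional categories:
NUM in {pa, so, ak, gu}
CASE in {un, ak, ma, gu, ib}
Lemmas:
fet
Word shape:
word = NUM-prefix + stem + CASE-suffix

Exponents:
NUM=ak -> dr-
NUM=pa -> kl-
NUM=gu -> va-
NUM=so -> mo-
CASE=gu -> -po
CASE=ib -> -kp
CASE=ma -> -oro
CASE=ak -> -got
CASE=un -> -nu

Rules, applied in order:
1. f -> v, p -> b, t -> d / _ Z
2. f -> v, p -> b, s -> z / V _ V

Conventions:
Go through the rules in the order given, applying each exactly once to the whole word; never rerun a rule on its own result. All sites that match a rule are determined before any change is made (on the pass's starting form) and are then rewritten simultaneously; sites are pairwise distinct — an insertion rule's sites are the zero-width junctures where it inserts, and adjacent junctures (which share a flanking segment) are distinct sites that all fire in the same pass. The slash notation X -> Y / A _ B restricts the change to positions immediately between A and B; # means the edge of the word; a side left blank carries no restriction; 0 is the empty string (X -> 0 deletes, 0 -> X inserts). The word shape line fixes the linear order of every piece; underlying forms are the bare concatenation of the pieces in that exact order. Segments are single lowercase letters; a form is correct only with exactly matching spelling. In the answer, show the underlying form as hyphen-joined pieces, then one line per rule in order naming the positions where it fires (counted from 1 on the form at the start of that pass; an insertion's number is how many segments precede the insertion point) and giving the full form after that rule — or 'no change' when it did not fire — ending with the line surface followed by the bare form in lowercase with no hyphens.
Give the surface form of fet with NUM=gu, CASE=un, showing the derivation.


underlying: va-fet-nu
1. f -> v, p -> b, t -> d / _ Z: no change
2. f -> v, p -> b, s -> z / V _ V: fires at position(s) 3: vavetnu
surface: vavetnu


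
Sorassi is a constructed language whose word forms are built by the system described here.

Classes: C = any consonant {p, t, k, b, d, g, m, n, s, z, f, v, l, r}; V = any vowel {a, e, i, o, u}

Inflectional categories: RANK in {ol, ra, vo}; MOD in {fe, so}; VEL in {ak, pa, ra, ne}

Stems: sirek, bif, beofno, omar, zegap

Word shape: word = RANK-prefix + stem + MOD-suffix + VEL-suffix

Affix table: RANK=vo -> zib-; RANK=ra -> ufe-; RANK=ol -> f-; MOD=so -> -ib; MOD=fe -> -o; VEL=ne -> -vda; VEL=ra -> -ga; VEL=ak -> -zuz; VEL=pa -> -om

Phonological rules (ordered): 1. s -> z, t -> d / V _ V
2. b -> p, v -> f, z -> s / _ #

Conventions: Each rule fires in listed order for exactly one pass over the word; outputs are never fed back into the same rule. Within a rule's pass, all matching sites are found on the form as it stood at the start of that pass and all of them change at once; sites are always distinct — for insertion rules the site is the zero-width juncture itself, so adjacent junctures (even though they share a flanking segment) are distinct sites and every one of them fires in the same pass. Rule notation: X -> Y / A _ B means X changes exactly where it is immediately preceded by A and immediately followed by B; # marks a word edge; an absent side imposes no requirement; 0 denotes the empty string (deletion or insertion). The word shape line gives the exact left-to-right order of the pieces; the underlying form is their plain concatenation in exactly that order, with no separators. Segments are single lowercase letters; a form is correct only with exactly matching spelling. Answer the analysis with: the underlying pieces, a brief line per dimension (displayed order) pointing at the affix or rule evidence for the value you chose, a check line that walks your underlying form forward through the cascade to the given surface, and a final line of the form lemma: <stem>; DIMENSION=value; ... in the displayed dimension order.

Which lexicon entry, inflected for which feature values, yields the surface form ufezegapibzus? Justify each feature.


underlying: ufe-zegap-ib-zuz
RANK=ra - signalled by the affix ufe-
MOD=so - signalled by the affix -ib
VEL=ak - signalled by the affix -zuz
check: ufezegapibzuz -> ufezegapibzuz -> ufezegapibzus
lemma: zegap; RANK=ra; MOD=so; VEL=ak


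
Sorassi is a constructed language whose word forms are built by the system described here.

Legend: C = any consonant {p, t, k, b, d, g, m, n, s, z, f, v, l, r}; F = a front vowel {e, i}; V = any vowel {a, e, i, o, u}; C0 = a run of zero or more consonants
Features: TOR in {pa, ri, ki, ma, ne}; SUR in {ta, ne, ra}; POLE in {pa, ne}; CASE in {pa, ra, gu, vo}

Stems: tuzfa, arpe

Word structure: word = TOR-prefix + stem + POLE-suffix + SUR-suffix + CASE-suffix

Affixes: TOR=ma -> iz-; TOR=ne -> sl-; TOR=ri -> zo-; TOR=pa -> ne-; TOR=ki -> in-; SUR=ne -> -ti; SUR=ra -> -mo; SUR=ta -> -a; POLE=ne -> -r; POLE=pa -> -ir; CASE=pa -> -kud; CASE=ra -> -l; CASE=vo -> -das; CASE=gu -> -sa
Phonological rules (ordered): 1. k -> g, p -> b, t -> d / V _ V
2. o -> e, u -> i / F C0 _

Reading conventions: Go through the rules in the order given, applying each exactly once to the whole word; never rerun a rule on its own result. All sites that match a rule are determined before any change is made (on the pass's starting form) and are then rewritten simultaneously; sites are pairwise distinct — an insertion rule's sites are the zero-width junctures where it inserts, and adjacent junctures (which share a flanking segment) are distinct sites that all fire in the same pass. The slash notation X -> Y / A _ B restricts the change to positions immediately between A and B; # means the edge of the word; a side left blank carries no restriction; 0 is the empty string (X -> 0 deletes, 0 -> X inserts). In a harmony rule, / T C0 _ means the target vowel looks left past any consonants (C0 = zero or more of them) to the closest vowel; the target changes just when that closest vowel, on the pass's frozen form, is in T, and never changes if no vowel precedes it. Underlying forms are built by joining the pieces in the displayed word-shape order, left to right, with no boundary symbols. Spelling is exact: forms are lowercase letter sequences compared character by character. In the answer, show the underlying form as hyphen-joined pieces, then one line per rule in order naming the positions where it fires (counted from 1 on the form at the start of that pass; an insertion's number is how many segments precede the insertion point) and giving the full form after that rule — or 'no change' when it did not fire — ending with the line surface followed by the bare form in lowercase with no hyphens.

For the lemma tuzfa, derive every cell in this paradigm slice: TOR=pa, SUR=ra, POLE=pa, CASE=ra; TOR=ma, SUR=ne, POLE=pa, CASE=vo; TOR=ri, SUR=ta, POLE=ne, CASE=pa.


cell TOR=pa, SUR=ra, POLE=pa, CASE=ra:
underlying: ne-tuzfa-ir-mo-l
1. k -> g, p -> b, t -> d / V _ V: fires at position(s) 3: neduzfairmol
2. o -> e, u -> i / F C0 _: fires at position(s) 4, 11: nedizfairmel
surface: nedizfairmel

cell TOR=ma, SUR=ne, POLE=pa, CASE=vo:
underlying: iz-tuzfa-ir-ti-das
1. k -> g, p -> b, t -> d / V _ V: no change
2. o -> e, u -> i / F C0 _: fires at position(s) 4: iztizfairtidas
surface: iztizfairtidas

cell TOR=ri, SUR=ta, POLE=ne, CASE=pa:
underlying: zo-tuzfa-r-a-kud
1. k -> g, p -> b, t -> d / V _ V: fires at position(s) 3, 10: zoduzfaragud
2. o -> e, u -> i / F C0 _: no change
surface: zoduzfaragud


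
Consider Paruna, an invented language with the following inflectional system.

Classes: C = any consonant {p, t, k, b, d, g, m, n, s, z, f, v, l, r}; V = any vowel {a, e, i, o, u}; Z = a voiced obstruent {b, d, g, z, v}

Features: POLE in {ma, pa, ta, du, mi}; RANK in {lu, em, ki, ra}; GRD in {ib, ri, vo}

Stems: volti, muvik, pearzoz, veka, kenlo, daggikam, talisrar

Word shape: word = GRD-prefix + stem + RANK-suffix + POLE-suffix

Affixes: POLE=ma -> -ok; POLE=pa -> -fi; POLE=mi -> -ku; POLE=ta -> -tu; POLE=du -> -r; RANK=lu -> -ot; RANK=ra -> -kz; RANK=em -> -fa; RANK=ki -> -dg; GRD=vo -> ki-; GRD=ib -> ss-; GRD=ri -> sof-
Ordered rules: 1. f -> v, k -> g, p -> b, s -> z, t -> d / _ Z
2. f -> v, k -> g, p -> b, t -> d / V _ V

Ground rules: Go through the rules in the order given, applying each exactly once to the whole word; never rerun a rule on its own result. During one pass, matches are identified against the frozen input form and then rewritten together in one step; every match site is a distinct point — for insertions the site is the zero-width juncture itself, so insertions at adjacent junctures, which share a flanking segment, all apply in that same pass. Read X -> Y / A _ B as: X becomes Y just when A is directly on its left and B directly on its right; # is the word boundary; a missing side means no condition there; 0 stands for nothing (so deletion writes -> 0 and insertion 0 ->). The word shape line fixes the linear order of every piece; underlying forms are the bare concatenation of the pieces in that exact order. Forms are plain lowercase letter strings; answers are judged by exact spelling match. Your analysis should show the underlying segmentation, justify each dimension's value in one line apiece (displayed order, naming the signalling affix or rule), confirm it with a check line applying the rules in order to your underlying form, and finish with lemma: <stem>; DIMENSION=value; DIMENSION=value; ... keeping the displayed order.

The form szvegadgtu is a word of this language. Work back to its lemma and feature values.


underlying: ss-veka-dg-tu
POLE=ta - signalled by the affix -tu
RANK=ki - signalled by the affix -dg
GRD=ib - signalled by the affix ss-
check: ssvekadgtu -> szvekadgtu -> szvegadgtu
lemma: veka; POLE=ta; RANK=ki; GRD=ib


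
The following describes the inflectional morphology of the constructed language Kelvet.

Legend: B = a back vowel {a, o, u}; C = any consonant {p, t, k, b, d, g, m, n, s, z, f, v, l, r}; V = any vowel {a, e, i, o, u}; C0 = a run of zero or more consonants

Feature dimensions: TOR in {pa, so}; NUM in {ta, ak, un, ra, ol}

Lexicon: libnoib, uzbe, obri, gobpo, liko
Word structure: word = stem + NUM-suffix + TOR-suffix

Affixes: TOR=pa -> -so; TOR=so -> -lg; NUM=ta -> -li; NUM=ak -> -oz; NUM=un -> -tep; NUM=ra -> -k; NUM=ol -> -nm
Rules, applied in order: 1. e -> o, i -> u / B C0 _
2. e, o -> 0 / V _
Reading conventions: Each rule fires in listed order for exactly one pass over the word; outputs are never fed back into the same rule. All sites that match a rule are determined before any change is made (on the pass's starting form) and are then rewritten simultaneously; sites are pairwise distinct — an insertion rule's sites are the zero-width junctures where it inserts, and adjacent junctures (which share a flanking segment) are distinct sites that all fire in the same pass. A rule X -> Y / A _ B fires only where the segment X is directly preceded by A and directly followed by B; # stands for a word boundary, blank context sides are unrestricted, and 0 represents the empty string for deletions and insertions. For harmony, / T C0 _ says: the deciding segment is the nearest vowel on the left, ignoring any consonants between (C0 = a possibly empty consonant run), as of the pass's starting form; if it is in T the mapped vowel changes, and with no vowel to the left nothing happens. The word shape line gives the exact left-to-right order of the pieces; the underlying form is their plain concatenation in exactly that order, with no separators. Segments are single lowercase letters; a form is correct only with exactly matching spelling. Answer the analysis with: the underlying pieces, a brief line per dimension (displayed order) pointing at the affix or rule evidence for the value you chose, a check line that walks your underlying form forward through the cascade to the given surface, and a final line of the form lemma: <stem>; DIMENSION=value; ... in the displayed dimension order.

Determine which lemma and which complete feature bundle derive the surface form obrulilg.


underlying: obri-li-lg
TOR=so - signalled by the affix -lg
NUM=ta - signalled by the affix -li
check: obrililg -> obrulilg -> obrulilg
lemma: obri; TOR=so; NUM=ta


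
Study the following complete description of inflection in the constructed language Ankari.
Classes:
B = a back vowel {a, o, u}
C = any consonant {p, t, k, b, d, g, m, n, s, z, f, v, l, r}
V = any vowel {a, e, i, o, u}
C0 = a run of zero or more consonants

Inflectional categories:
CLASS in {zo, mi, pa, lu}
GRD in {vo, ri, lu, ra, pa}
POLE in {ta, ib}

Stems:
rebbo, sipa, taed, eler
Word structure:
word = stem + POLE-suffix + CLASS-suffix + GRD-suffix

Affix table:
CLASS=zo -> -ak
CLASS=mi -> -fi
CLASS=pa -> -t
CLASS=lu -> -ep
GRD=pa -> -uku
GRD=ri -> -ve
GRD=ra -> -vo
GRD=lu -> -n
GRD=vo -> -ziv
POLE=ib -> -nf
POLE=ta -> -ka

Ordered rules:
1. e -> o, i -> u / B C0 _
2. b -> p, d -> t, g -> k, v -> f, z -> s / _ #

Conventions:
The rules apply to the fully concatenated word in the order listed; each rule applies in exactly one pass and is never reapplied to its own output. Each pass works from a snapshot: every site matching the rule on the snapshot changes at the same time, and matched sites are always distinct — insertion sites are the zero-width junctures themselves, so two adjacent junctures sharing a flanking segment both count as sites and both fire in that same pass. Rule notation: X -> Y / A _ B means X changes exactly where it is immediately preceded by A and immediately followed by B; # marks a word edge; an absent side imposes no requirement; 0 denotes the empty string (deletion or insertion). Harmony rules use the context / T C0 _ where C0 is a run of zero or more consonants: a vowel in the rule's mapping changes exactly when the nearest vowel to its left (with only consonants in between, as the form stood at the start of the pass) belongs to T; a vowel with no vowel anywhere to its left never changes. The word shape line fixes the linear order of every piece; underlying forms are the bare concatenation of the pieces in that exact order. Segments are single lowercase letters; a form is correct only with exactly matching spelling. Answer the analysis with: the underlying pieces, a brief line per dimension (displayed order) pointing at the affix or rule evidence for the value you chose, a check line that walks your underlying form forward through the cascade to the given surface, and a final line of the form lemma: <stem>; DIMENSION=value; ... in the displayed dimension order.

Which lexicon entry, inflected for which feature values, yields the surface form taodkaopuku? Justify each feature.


underlying: taed-ka-ep-uku
CLASS=lu - signalled by the affix -ep
GRD=pa - signalled by the affix -uku
POLE=ta - signalled by the affix -ka
check: taedkaepuku -> taodkaopuku -> taodkaopuku
lemma: taed; CLASS=lu; GRD=pa; POLE=ta


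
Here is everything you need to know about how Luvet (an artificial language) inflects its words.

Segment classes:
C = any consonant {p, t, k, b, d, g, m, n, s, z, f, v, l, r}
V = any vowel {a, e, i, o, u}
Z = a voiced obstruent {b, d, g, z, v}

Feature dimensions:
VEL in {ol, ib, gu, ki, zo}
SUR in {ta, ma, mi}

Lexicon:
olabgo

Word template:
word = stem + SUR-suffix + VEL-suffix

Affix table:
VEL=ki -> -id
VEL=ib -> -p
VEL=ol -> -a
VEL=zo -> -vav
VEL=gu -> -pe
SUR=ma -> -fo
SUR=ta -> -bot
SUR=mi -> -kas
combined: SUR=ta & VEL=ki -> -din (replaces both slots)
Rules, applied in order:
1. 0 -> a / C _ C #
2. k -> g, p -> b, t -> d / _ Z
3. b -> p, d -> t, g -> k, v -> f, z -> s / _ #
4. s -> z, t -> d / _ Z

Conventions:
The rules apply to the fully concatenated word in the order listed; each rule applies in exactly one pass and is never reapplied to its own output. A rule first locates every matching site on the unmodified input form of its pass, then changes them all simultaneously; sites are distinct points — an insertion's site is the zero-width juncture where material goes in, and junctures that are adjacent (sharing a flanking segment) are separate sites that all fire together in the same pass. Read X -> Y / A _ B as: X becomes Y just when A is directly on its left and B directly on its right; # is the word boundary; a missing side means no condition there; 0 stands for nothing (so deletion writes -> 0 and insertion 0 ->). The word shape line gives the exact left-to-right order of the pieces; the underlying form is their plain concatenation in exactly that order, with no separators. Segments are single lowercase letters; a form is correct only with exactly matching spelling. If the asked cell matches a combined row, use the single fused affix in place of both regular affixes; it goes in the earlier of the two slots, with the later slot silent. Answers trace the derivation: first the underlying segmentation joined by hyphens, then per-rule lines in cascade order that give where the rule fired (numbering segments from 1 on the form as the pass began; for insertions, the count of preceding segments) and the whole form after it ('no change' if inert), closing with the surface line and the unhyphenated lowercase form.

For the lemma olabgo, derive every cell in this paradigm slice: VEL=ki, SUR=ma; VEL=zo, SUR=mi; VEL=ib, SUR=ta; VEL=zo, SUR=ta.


cell VEL=ki, SUR=ma:
underlying: olabgo-fo-id
1. 0 -> a / C _ C #: no change
2. k -> g, p -> b, t -> d / _ Z: no change
3. b -> p, d -> t, g -> k, v -> f, z -> s / _ #: fires at position(s) 10: olabgofoit
4. s -> z, t -> d / _ Z: no change
surface: olabgofoit

cell VEL=zo, SUR=mi:
underlying: olabgo-kas-vav
1. 0 -> a / C _ C #: no change
2. k -> g, p -> b, t -> d / _ Z: no change
3. b -> p, d -> t, g -> k, v -> f, z -> s / _ #: fires at position(s) 12: olabgokasvaf
4. s -> z, t -> d / _ Z: fires at position(s) 9: olabgokazvaf
surface: olabgokazvaf

cell VEL=ib, SUR=ta:
underlying: olabgo-bot-p
1. 0 -> a / C _ C #: inserts after position(s) 9: olabgobotap
2. k -> g, p -> b, t -> d / _ Z: no change
3. b -> p, d -> t, g -> k, v -> f, z -> s / _ #: no change
4. s -> z, t -> d / _ Z: no change
surface: olabgobotap

cell VEL=zo, SUR=ta:
underlying: olabgo-bot-vav
1. 0 -> a / C _ C #: no change
2. k -> g, p -> b, t -> d / _ Z: fires at position(s) 9: olabgobodvav
3. b -> p, d -> t, g -> k, v -> f, z -> s / _ #: fires at position(s) 12: olabgobodvaf
4. s -> z, t -> d / _ Z: no change
surface: olabgobodvaf


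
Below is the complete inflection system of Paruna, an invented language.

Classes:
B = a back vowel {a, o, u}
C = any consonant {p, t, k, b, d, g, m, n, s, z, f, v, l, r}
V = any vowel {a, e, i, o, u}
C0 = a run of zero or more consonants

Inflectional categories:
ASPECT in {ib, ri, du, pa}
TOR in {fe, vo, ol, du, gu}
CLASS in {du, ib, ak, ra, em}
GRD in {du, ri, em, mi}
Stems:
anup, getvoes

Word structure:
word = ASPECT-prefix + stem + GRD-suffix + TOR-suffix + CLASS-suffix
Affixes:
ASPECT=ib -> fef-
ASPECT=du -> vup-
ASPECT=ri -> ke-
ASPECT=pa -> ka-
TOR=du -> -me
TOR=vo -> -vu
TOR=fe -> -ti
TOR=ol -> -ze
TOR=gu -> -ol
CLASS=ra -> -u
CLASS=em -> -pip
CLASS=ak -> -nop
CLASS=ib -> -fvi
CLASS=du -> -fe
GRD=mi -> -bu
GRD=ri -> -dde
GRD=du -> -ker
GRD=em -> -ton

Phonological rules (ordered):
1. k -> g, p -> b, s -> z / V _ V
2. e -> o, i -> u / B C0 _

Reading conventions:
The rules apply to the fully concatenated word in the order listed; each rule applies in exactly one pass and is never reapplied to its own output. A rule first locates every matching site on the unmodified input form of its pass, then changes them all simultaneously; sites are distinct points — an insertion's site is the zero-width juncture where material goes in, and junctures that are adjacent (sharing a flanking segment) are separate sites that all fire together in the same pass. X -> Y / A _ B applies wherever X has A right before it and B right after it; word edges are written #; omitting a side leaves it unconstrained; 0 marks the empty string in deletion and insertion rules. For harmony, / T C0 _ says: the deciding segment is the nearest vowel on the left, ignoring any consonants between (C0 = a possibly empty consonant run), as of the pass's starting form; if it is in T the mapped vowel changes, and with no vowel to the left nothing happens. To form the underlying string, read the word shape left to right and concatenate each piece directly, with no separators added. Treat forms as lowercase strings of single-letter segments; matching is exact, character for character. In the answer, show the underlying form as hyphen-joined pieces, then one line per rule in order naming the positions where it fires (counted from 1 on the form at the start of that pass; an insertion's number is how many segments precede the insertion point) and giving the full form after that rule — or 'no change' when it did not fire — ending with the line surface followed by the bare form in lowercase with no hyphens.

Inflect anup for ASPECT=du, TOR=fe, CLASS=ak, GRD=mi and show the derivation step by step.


underlying: vup-anup-bu-ti-nop
1. k -> g, p -> b, s -> z / V _ V: fires at position(s) 3: vubanupbutinop
2. e -> o, i -> u / B C0 _: fires at position(s) 11: vubanupbutunop
surface: vubanupbutunop


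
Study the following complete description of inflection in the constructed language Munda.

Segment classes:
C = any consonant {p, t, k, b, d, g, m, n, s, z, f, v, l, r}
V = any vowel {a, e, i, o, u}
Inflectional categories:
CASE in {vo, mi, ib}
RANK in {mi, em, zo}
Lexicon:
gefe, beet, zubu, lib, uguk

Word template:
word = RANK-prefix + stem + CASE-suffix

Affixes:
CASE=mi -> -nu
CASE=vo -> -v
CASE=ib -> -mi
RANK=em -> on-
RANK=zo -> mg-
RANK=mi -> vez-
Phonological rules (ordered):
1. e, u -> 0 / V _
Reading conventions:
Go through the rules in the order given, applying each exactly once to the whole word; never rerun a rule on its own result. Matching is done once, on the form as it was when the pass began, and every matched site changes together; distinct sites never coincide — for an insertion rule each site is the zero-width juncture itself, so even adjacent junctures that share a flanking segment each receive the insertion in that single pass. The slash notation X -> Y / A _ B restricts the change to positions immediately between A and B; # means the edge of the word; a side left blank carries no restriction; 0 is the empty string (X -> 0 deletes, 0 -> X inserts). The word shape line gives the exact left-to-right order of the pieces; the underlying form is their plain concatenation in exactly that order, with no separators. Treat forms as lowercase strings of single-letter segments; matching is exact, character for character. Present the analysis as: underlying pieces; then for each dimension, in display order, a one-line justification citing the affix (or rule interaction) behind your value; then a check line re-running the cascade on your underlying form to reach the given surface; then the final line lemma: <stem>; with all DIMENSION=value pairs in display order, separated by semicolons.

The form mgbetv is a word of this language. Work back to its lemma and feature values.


underlying: mg-beet-v
CASE=vo - signalled by the affix -v
RANK=zo - signalled by the affix mg-
check: mgbeetv -> mgbetv
lemma: beet; CASE=vo; RANK=zo


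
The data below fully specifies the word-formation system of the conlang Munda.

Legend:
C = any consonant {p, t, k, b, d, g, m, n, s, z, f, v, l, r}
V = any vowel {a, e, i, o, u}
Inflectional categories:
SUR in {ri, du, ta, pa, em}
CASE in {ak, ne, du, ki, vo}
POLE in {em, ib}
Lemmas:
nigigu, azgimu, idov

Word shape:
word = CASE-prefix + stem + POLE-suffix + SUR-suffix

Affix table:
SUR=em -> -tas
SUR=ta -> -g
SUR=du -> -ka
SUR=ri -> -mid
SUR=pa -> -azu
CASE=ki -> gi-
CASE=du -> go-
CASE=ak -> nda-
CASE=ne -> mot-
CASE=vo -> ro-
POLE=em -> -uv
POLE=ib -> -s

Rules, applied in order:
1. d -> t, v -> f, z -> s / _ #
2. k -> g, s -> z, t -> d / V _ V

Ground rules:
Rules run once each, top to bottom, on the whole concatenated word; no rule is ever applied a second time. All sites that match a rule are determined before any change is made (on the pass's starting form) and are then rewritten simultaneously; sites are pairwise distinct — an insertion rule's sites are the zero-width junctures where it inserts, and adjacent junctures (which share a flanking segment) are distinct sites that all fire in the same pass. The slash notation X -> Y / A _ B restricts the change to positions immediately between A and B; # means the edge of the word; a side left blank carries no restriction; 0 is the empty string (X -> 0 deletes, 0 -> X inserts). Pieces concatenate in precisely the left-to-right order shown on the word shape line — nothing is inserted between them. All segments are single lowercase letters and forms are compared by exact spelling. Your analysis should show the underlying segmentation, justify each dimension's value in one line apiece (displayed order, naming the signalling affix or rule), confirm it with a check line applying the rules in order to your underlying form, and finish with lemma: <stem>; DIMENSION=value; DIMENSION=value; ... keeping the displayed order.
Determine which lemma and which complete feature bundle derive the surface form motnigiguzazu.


underlying: mot-nigigu-s-azu
SUR=pa - signalled by the affix -azu
CASE=ne - signalled by the affix mot-
POLE=ib - signalled by the affix -s
check: motnigigusazu -> motnigigusazu -> motnigiguzazu
lemma: nigigu; SUR=pa; CASE=ne; POLE=ib


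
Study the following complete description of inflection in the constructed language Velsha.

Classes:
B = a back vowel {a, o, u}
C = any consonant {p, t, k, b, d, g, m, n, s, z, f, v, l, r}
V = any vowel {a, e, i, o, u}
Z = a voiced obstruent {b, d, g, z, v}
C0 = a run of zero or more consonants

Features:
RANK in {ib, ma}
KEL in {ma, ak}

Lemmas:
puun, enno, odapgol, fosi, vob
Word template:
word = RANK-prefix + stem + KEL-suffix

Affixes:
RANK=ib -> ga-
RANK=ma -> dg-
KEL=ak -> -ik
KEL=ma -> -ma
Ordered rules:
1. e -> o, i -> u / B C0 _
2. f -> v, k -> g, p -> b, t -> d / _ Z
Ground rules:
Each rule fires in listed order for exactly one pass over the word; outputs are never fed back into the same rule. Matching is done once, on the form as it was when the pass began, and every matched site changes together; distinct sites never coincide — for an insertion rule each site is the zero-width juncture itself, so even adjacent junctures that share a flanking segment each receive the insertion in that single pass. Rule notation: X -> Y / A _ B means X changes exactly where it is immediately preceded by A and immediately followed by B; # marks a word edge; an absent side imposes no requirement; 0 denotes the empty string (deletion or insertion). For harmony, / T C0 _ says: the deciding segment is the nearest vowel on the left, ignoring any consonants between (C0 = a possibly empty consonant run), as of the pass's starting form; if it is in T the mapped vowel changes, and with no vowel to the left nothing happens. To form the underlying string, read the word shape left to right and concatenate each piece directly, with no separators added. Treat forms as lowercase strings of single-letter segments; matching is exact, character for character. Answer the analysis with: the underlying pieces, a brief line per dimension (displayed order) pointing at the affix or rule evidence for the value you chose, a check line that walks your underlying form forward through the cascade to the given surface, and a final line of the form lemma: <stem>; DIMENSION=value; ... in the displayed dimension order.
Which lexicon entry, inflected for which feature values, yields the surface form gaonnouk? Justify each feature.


underlying: ga-enno-ik
RANK=ib - signalled by the affix ga-
KEL=ak - signalled by the affix -ik
check: gaennoik -> gaonnouk -> gaonnouk
lemma: enno; RANK=ib; KEL=ak


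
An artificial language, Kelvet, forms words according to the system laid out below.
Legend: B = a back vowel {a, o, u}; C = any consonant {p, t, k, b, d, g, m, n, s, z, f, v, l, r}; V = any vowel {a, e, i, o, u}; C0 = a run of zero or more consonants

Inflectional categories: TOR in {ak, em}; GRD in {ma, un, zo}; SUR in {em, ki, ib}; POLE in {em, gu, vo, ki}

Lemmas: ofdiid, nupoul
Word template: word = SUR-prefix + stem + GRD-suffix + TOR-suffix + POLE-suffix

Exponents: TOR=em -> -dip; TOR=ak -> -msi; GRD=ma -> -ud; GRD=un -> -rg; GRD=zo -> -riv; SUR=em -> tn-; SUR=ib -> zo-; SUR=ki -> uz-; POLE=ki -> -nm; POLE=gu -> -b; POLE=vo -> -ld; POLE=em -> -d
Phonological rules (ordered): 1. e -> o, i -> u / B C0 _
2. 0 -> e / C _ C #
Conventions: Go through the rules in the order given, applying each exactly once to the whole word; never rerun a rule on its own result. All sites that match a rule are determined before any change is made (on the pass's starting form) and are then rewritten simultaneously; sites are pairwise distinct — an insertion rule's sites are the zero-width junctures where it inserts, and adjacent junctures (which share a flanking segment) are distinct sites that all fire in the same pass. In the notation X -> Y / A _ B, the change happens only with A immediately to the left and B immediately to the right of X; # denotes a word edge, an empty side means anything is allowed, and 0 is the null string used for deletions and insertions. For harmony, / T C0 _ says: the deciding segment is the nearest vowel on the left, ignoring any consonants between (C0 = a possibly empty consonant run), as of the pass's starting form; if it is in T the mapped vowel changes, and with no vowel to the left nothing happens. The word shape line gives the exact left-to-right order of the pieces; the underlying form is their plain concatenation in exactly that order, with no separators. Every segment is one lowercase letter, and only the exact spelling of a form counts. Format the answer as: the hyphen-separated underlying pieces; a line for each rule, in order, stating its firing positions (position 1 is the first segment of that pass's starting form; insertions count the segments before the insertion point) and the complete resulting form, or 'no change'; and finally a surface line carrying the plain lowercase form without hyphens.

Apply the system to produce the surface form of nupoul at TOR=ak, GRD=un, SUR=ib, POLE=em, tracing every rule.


underlying: zo-nupoul-rg-msi-d
1. e -> o, i -> u / B C0 _: fires at position(s) 13: zonupoulrgmsud
2. 0 -> e / C _ C #: no change
surface: zonupoulrgmsud


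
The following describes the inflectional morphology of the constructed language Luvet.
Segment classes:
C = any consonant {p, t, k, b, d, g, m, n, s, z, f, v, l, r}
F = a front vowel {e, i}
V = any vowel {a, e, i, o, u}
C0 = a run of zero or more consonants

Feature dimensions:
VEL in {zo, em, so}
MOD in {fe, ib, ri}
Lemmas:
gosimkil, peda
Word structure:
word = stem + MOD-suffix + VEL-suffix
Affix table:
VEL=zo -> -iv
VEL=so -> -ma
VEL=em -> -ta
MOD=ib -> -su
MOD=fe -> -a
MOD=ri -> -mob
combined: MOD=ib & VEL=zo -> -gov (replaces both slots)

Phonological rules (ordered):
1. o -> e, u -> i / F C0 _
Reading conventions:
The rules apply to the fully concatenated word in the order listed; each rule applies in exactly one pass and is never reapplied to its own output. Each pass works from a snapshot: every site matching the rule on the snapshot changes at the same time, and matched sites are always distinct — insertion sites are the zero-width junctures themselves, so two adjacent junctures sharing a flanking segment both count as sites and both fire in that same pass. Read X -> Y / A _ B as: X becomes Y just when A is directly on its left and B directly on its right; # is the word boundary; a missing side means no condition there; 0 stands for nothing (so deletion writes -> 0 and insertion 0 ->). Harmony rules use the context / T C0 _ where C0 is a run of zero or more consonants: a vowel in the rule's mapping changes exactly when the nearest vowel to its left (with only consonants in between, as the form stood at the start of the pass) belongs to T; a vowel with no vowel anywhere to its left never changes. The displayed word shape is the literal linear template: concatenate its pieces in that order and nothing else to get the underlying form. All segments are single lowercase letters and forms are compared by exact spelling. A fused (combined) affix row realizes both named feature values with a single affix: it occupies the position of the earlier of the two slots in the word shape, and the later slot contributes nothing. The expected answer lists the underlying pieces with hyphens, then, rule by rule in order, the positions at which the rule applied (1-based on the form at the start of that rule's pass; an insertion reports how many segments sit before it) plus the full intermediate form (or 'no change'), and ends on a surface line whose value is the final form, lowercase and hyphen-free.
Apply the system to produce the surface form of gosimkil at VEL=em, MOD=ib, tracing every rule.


underlying: gosimkil-su-ta
1. o -> e, u -> i / F C0 _: fires at position(s) 10: gosimkilsita
surface: gosimkilsita


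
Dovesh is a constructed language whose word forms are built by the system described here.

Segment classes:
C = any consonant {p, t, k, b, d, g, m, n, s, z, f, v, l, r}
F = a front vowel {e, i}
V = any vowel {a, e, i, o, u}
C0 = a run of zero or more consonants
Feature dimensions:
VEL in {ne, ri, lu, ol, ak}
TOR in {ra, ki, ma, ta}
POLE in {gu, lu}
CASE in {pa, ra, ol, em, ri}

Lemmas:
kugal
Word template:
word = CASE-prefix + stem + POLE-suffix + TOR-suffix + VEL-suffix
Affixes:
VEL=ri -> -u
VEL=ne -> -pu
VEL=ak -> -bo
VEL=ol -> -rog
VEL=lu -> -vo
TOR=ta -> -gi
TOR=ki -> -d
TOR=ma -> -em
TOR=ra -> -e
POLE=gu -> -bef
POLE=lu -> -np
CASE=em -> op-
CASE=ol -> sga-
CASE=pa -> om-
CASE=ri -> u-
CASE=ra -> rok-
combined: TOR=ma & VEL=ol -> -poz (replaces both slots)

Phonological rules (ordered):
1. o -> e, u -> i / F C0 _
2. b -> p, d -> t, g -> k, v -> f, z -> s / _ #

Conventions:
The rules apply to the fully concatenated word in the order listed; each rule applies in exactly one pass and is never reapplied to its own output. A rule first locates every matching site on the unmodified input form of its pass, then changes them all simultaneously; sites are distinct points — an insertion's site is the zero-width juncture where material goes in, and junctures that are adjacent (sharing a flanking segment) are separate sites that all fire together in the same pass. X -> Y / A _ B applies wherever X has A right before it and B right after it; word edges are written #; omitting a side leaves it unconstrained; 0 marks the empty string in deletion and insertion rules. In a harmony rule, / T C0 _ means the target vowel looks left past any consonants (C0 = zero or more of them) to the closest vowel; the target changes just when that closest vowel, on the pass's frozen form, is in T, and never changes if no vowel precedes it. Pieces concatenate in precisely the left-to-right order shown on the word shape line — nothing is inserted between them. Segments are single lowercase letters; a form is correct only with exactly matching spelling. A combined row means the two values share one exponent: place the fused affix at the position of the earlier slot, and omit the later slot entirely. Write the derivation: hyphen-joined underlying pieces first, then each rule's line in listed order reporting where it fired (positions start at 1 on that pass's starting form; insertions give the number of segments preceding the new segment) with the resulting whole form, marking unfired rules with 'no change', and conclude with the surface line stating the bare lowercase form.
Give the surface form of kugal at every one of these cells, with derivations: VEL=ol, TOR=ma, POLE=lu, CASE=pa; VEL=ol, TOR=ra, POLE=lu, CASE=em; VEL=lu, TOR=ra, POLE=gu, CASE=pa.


cell VEL=ol, TOR=ma, POLE=lu, CASE=pa:
underlying: om-kugal-np-poz
1. o -> e, u -> i / F C0 _: no change
2. b -> p, d -> t, g -> k, v -> f, z -> s / _ #: fires at position(s) 12: omkugalnppos
surface: omkugalnppos

cell VEL=ol, TOR=ra, POLE=lu, CASE=em:
underlying: op-kugal-np-e-rog
1. o -> e, u -> i / F C0 _: fires at position(s) 12: opkugalnpereg
2. b -> p, d -> t, g -> k, v -> f, z -> s / _ #: fires at position(s) 13: opkugalnperek
surface: opkugalnperek

cell VEL=lu, TOR=ra, POLE=gu, CASE=pa:
underlying: om-kugal-bef-e-vo
1. o -> e, u -> i / F C0 _: fires at position(s) 13: omkugalbefeve
2. b -> p, d -> t, g -> k, v -> f, z -> s / _ #: no change
surface: omkugalbefeve
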